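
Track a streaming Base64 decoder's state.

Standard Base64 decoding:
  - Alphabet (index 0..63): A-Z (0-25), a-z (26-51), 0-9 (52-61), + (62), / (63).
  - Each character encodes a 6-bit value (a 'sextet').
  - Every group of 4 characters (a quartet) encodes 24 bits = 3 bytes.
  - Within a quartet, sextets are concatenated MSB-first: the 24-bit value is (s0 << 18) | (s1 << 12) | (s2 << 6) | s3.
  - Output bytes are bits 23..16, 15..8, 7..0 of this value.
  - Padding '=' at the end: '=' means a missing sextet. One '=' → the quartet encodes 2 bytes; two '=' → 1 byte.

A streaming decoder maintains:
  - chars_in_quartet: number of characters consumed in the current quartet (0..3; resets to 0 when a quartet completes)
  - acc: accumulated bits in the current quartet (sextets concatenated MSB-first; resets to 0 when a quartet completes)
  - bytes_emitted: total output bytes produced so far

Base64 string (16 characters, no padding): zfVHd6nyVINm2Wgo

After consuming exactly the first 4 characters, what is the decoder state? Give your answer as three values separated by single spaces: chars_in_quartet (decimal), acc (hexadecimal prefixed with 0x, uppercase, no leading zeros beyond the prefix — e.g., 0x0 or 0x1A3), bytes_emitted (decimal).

After char 0 ('z'=51): chars_in_quartet=1 acc=0x33 bytes_emitted=0
After char 1 ('f'=31): chars_in_quartet=2 acc=0xCDF bytes_emitted=0
After char 2 ('V'=21): chars_in_quartet=3 acc=0x337D5 bytes_emitted=0
After char 3 ('H'=7): chars_in_quartet=4 acc=0xCDF547 -> emit CD F5 47, reset; bytes_emitted=3

Answer: 0 0x0 3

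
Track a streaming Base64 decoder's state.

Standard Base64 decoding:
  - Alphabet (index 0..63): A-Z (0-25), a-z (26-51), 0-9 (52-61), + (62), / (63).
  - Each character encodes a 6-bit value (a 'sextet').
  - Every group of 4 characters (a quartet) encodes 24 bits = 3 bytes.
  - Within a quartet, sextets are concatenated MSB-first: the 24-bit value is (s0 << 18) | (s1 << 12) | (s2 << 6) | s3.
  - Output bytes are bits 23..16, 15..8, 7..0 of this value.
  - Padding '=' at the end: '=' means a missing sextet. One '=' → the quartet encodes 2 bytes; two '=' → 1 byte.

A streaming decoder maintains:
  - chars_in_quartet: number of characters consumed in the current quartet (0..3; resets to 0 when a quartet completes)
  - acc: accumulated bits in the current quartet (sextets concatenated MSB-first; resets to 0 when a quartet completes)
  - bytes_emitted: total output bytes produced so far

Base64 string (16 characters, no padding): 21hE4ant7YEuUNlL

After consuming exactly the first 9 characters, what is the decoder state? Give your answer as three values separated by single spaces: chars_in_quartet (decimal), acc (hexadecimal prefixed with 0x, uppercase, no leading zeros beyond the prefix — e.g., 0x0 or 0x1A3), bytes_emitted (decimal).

Answer: 1 0x3B 6

Derivation:
After char 0 ('2'=54): chars_in_quartet=1 acc=0x36 bytes_emitted=0
After char 1 ('1'=53): chars_in_quartet=2 acc=0xDB5 bytes_emitted=0
After char 2 ('h'=33): chars_in_quartet=3 acc=0x36D61 bytes_emitted=0
After char 3 ('E'=4): chars_in_quartet=4 acc=0xDB5844 -> emit DB 58 44, reset; bytes_emitted=3
After char 4 ('4'=56): chars_in_quartet=1 acc=0x38 bytes_emitted=3
After char 5 ('a'=26): chars_in_quartet=2 acc=0xE1A bytes_emitted=3
After char 6 ('n'=39): chars_in_quartet=3 acc=0x386A7 bytes_emitted=3
After char 7 ('t'=45): chars_in_quartet=4 acc=0xE1A9ED -> emit E1 A9 ED, reset; bytes_emitted=6
After char 8 ('7'=59): chars_in_quartet=1 acc=0x3B bytes_emitted=6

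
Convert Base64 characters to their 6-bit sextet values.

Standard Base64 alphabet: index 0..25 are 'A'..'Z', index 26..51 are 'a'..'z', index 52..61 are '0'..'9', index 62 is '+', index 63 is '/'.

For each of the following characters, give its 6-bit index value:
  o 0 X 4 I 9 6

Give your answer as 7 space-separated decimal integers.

Answer: 40 52 23 56 8 61 58

Derivation:
'o': a..z range, 26 + ord('o') − ord('a') = 40
'0': 0..9 range, 52 + ord('0') − ord('0') = 52
'X': A..Z range, ord('X') − ord('A') = 23
'4': 0..9 range, 52 + ord('4') − ord('0') = 56
'I': A..Z range, ord('I') − ord('A') = 8
'9': 0..9 range, 52 + ord('9') − ord('0') = 61
'6': 0..9 range, 52 + ord('6') − ord('0') = 58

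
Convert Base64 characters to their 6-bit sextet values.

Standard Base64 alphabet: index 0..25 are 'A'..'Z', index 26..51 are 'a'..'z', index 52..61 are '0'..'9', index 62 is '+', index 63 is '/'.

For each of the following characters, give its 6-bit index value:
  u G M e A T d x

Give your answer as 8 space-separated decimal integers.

Answer: 46 6 12 30 0 19 29 49

Derivation:
'u': a..z range, 26 + ord('u') − ord('a') = 46
'G': A..Z range, ord('G') − ord('A') = 6
'M': A..Z range, ord('M') − ord('A') = 12
'e': a..z range, 26 + ord('e') − ord('a') = 30
'A': A..Z range, ord('A') − ord('A') = 0
'T': A..Z range, ord('T') − ord('A') = 19
'd': a..z range, 26 + ord('d') − ord('a') = 29
'x': a..z range, 26 + ord('x') − ord('a') = 49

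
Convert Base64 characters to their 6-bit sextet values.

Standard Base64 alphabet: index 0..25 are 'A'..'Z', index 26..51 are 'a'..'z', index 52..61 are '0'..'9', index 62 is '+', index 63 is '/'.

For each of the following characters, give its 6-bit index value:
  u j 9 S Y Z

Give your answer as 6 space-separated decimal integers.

Answer: 46 35 61 18 24 25

Derivation:
'u': a..z range, 26 + ord('u') − ord('a') = 46
'j': a..z range, 26 + ord('j') − ord('a') = 35
'9': 0..9 range, 52 + ord('9') − ord('0') = 61
'S': A..Z range, ord('S') − ord('A') = 18
'Y': A..Z range, ord('Y') − ord('A') = 24
'Z': A..Z range, ord('Z') − ord('A') = 25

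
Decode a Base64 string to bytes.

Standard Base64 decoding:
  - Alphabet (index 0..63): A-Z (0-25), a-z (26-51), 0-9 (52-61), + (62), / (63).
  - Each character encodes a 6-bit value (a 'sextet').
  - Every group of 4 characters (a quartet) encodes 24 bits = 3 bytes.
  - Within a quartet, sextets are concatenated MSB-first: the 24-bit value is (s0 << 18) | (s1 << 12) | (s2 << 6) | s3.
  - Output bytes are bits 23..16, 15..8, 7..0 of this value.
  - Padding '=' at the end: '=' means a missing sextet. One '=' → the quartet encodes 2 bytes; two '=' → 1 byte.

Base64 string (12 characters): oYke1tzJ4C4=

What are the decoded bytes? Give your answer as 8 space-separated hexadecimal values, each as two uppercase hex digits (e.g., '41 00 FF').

After char 0 ('o'=40): chars_in_quartet=1 acc=0x28 bytes_emitted=0
After char 1 ('Y'=24): chars_in_quartet=2 acc=0xA18 bytes_emitted=0
After char 2 ('k'=36): chars_in_quartet=3 acc=0x28624 bytes_emitted=0
After char 3 ('e'=30): chars_in_quartet=4 acc=0xA1891E -> emit A1 89 1E, reset; bytes_emitted=3
After char 4 ('1'=53): chars_in_quartet=1 acc=0x35 bytes_emitted=3
After char 5 ('t'=45): chars_in_quartet=2 acc=0xD6D bytes_emitted=3
After char 6 ('z'=51): chars_in_quartet=3 acc=0x35B73 bytes_emitted=3
After char 7 ('J'=9): chars_in_quartet=4 acc=0xD6DCC9 -> emit D6 DC C9, reset; bytes_emitted=6
After char 8 ('4'=56): chars_in_quartet=1 acc=0x38 bytes_emitted=6
After char 9 ('C'=2): chars_in_quartet=2 acc=0xE02 bytes_emitted=6
After char 10 ('4'=56): chars_in_quartet=3 acc=0x380B8 bytes_emitted=6
Padding '=': partial quartet acc=0x380B8 -> emit E0 2E; bytes_emitted=8

Answer: A1 89 1E D6 DC C9 E0 2E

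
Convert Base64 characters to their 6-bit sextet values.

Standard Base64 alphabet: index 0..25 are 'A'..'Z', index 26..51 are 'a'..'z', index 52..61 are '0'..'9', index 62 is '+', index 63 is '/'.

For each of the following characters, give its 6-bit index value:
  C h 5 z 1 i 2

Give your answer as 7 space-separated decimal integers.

Answer: 2 33 57 51 53 34 54

Derivation:
'C': A..Z range, ord('C') − ord('A') = 2
'h': a..z range, 26 + ord('h') − ord('a') = 33
'5': 0..9 range, 52 + ord('5') − ord('0') = 57
'z': a..z range, 26 + ord('z') − ord('a') = 51
'1': 0..9 range, 52 + ord('1') − ord('0') = 53
'i': a..z range, 26 + ord('i') − ord('a') = 34
'2': 0..9 range, 52 + ord('2') − ord('0') = 54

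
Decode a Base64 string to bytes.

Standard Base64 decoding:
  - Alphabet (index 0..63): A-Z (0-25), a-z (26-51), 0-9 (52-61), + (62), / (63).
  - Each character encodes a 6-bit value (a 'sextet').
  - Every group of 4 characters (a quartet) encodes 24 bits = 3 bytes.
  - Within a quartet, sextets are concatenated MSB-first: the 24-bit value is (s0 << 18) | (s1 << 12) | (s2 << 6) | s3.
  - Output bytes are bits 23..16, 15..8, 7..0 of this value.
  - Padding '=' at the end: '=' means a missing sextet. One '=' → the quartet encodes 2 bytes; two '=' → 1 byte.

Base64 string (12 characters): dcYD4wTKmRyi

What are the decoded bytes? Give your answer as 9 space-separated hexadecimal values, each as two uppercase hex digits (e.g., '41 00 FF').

Answer: 75 C6 03 E3 04 CA 99 1C A2

Derivation:
After char 0 ('d'=29): chars_in_quartet=1 acc=0x1D bytes_emitted=0
After char 1 ('c'=28): chars_in_quartet=2 acc=0x75C bytes_emitted=0
After char 2 ('Y'=24): chars_in_quartet=3 acc=0x1D718 bytes_emitted=0
After char 3 ('D'=3): chars_in_quartet=4 acc=0x75C603 -> emit 75 C6 03, reset; bytes_emitted=3
After char 4 ('4'=56): chars_in_quartet=1 acc=0x38 bytes_emitted=3
After char 5 ('w'=48): chars_in_quartet=2 acc=0xE30 bytes_emitted=3
After char 6 ('T'=19): chars_in_quartet=3 acc=0x38C13 bytes_emitted=3
After char 7 ('K'=10): chars_in_quartet=4 acc=0xE304CA -> emit E3 04 CA, reset; bytes_emitted=6
After char 8 ('m'=38): chars_in_quartet=1 acc=0x26 bytes_emitted=6
After char 9 ('R'=17): chars_in_quartet=2 acc=0x991 bytes_emitted=6
After char 10 ('y'=50): chars_in_quartet=3 acc=0x26472 bytes_emitted=6
After char 11 ('i'=34): chars_in_quartet=4 acc=0x991CA2 -> emit 99 1C A2, reset; bytes_emitted=9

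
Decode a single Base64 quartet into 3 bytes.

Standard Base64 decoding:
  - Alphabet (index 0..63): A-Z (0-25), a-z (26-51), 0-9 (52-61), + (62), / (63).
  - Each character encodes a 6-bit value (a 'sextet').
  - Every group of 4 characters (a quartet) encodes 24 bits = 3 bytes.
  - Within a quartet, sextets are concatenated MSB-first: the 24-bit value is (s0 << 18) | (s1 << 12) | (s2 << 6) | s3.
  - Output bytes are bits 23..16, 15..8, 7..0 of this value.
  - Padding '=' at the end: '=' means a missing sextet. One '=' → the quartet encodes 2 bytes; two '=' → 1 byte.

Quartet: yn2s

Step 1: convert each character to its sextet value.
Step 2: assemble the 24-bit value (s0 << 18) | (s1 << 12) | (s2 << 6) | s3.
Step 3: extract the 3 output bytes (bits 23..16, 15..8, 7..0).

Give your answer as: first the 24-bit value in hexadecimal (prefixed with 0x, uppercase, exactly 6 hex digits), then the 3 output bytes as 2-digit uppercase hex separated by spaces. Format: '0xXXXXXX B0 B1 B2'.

Sextets: y=50, n=39, 2=54, s=44
24-bit: (50<<18) | (39<<12) | (54<<6) | 44
      = 0xC80000 | 0x027000 | 0x000D80 | 0x00002C
      = 0xCA7DAC
Bytes: (v>>16)&0xFF=CA, (v>>8)&0xFF=7D, v&0xFF=AC

Answer: 0xCA7DAC CA 7D AC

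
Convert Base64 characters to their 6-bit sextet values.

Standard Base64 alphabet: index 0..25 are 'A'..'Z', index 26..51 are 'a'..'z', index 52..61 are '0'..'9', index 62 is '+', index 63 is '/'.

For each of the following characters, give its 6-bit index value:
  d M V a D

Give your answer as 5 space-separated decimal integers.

Answer: 29 12 21 26 3

Derivation:
'd': a..z range, 26 + ord('d') − ord('a') = 29
'M': A..Z range, ord('M') − ord('A') = 12
'V': A..Z range, ord('V') − ord('A') = 21
'a': a..z range, 26 + ord('a') − ord('a') = 26
'D': A..Z range, ord('D') − ord('A') = 3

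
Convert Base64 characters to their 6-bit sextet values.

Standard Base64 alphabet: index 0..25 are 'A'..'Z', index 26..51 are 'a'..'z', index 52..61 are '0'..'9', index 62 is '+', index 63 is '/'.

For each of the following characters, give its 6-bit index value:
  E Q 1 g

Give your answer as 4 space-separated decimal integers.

Answer: 4 16 53 32

Derivation:
'E': A..Z range, ord('E') − ord('A') = 4
'Q': A..Z range, ord('Q') − ord('A') = 16
'1': 0..9 range, 52 + ord('1') − ord('0') = 53
'g': a..z range, 26 + ord('g') − ord('a') = 32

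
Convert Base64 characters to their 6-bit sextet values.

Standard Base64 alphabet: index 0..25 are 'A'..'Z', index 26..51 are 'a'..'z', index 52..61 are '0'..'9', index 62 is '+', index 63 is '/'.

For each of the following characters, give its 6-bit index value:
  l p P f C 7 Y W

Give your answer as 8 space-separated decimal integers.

Answer: 37 41 15 31 2 59 24 22

Derivation:
'l': a..z range, 26 + ord('l') − ord('a') = 37
'p': a..z range, 26 + ord('p') − ord('a') = 41
'P': A..Z range, ord('P') − ord('A') = 15
'f': a..z range, 26 + ord('f') − ord('a') = 31
'C': A..Z range, ord('C') − ord('A') = 2
'7': 0..9 range, 52 + ord('7') − ord('0') = 59
'Y': A..Z range, ord('Y') − ord('A') = 24
'W': A..Z range, ord('W') − ord('A') = 22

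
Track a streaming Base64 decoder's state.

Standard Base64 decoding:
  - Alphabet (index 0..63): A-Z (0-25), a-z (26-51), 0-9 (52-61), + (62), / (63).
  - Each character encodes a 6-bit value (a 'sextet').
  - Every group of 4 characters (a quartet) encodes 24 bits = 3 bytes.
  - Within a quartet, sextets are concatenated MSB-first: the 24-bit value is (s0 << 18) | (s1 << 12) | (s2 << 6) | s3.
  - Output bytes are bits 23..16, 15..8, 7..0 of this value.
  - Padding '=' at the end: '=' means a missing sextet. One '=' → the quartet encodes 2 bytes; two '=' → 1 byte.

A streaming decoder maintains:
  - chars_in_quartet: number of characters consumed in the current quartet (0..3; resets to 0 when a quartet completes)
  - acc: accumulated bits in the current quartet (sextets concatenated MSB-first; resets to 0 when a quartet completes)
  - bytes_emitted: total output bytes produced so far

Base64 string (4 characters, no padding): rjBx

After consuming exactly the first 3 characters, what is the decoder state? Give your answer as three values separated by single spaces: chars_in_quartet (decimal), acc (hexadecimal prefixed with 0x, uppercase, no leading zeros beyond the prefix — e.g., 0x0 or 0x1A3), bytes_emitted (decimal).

After char 0 ('r'=43): chars_in_quartet=1 acc=0x2B bytes_emitted=0
After char 1 ('j'=35): chars_in_quartet=2 acc=0xAE3 bytes_emitted=0
After char 2 ('B'=1): chars_in_quartet=3 acc=0x2B8C1 bytes_emitted=0

Answer: 3 0x2B8C1 0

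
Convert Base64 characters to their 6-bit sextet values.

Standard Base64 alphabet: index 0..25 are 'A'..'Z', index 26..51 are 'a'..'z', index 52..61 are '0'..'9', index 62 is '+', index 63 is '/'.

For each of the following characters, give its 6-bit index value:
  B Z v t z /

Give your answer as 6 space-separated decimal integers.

'B': A..Z range, ord('B') − ord('A') = 1
'Z': A..Z range, ord('Z') − ord('A') = 25
'v': a..z range, 26 + ord('v') − ord('a') = 47
't': a..z range, 26 + ord('t') − ord('a') = 45
'z': a..z range, 26 + ord('z') − ord('a') = 51
'/': index 63

Answer: 1 25 47 45 51 63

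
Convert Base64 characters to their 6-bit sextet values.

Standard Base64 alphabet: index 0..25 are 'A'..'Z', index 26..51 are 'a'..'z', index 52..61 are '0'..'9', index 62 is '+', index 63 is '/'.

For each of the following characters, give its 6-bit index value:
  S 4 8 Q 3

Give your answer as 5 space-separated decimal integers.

'S': A..Z range, ord('S') − ord('A') = 18
'4': 0..9 range, 52 + ord('4') − ord('0') = 56
'8': 0..9 range, 52 + ord('8') − ord('0') = 60
'Q': A..Z range, ord('Q') − ord('A') = 16
'3': 0..9 range, 52 + ord('3') − ord('0') = 55

Answer: 18 56 60 16 55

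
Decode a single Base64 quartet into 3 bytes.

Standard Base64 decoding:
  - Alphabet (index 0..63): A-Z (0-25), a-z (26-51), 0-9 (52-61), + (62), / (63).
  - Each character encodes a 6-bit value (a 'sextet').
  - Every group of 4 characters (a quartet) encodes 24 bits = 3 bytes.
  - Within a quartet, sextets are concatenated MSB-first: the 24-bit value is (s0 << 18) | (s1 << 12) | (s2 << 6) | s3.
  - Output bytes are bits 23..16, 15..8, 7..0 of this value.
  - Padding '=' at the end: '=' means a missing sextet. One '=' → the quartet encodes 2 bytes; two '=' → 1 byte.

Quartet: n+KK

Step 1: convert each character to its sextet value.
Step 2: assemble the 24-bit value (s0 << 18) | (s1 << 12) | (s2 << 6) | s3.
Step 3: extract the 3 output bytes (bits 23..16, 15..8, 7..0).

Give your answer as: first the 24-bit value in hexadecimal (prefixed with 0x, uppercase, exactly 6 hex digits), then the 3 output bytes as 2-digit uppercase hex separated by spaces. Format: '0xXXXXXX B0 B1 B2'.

Answer: 0x9FE28A 9F E2 8A

Derivation:
Sextets: n=39, +=62, K=10, K=10
24-bit: (39<<18) | (62<<12) | (10<<6) | 10
      = 0x9C0000 | 0x03E000 | 0x000280 | 0x00000A
      = 0x9FE28A
Bytes: (v>>16)&0xFF=9F, (v>>8)&0xFF=E2, v&0xFF=8A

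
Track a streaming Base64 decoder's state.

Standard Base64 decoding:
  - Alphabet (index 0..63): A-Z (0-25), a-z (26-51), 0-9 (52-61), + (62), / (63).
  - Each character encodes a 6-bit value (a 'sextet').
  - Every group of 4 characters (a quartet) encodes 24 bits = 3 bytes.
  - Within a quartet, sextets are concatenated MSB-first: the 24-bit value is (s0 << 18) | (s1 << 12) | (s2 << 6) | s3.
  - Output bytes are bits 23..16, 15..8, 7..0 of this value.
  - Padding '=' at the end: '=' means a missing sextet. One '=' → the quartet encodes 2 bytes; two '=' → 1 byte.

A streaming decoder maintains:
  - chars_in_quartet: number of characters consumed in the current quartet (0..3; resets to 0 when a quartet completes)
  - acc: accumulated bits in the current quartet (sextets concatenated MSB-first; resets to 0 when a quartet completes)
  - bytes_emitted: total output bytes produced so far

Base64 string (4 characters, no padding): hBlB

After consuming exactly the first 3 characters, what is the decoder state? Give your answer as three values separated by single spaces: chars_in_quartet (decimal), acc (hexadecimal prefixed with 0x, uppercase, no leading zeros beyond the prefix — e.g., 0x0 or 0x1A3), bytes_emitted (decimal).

Answer: 3 0x21065 0

Derivation:
After char 0 ('h'=33): chars_in_quartet=1 acc=0x21 bytes_emitted=0
After char 1 ('B'=1): chars_in_quartet=2 acc=0x841 bytes_emitted=0
After char 2 ('l'=37): chars_in_quartet=3 acc=0x21065 bytes_emitted=0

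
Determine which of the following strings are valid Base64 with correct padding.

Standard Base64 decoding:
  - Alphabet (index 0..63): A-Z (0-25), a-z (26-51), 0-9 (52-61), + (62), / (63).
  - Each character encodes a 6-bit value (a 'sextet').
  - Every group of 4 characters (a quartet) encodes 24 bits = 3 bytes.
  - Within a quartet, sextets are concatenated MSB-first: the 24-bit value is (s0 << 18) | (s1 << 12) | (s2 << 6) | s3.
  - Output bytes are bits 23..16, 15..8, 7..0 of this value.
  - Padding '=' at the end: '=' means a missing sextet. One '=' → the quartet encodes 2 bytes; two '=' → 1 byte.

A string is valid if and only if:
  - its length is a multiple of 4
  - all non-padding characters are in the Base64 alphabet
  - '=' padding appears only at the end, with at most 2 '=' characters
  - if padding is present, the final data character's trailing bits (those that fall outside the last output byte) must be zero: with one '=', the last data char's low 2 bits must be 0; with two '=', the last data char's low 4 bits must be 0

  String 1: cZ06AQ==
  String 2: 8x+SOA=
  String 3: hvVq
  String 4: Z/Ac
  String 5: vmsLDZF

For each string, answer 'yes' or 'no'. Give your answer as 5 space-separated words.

String 1: 'cZ06AQ==' → valid
String 2: '8x+SOA=' → invalid (len=7 not mult of 4)
String 3: 'hvVq' → valid
String 4: 'Z/Ac' → valid
String 5: 'vmsLDZF' → invalid (len=7 not mult of 4)

Answer: yes no yes yes no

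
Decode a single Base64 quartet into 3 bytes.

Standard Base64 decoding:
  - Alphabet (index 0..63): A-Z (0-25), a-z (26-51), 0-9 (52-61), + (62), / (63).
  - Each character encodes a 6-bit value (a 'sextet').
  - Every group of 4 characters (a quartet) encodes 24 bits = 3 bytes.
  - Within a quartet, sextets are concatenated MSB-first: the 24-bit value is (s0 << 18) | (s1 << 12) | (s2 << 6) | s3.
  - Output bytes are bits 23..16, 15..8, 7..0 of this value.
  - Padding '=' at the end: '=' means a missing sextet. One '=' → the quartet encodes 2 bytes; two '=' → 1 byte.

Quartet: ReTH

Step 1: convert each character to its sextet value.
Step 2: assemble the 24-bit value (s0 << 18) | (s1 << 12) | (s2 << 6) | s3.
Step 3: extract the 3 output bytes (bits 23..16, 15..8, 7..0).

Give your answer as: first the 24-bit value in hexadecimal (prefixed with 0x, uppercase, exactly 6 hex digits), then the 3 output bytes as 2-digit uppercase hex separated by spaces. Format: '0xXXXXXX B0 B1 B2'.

Answer: 0x45E4C7 45 E4 C7

Derivation:
Sextets: R=17, e=30, T=19, H=7
24-bit: (17<<18) | (30<<12) | (19<<6) | 7
      = 0x440000 | 0x01E000 | 0x0004C0 | 0x000007
      = 0x45E4C7
Bytes: (v>>16)&0xFF=45, (v>>8)&0xFF=E4, v&0xFF=C7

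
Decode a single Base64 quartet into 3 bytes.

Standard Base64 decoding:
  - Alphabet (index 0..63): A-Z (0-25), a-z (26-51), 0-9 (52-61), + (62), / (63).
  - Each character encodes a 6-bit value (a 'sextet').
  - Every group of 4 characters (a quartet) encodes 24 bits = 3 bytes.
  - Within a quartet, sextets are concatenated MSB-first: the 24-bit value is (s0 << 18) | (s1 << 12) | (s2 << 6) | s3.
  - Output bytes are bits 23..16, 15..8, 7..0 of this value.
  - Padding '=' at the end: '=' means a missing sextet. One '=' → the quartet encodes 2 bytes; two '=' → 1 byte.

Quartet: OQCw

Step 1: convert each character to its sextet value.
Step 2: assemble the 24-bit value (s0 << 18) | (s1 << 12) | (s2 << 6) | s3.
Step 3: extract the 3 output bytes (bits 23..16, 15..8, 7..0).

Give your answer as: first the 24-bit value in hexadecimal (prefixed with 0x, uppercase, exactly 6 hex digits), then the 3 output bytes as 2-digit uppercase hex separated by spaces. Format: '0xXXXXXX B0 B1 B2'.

Sextets: O=14, Q=16, C=2, w=48
24-bit: (14<<18) | (16<<12) | (2<<6) | 48
      = 0x380000 | 0x010000 | 0x000080 | 0x000030
      = 0x3900B0
Bytes: (v>>16)&0xFF=39, (v>>8)&0xFF=00, v&0xFF=B0

Answer: 0x3900B0 39 00 B0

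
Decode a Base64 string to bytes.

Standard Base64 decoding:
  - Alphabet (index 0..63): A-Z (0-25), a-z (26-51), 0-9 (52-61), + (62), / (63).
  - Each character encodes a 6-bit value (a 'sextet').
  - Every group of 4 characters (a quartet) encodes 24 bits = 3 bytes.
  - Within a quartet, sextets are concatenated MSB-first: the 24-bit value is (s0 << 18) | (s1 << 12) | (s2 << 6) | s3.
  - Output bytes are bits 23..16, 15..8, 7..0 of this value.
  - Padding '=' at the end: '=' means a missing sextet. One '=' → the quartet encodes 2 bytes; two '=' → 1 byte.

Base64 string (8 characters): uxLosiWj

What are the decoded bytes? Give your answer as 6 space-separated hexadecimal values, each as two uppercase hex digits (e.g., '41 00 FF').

Answer: BB 12 E8 B2 25 A3

Derivation:
After char 0 ('u'=46): chars_in_quartet=1 acc=0x2E bytes_emitted=0
After char 1 ('x'=49): chars_in_quartet=2 acc=0xBB1 bytes_emitted=0
After char 2 ('L'=11): chars_in_quartet=3 acc=0x2EC4B bytes_emitted=0
After char 3 ('o'=40): chars_in_quartet=4 acc=0xBB12E8 -> emit BB 12 E8, reset; bytes_emitted=3
After char 4 ('s'=44): chars_in_quartet=1 acc=0x2C bytes_emitted=3
After char 5 ('i'=34): chars_in_quartet=2 acc=0xB22 bytes_emitted=3
After char 6 ('W'=22): chars_in_quartet=3 acc=0x2C896 bytes_emitted=3
After char 7 ('j'=35): chars_in_quartet=4 acc=0xB225A3 -> emit B2 25 A3, reset; bytes_emitted=6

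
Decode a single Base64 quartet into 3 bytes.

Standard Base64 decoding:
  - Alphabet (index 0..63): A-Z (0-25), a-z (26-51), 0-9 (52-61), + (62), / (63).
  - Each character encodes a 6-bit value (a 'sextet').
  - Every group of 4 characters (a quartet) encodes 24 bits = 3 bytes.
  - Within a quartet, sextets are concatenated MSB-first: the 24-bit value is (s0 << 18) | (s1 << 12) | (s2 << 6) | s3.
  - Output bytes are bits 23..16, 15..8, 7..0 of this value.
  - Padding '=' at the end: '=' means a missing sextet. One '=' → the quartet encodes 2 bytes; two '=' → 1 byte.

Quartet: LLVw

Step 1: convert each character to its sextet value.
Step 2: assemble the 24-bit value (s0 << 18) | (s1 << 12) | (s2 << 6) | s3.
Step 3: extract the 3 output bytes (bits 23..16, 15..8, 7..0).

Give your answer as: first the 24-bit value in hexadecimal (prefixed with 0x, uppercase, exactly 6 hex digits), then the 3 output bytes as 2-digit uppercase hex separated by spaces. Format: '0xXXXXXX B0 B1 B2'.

Sextets: L=11, L=11, V=21, w=48
24-bit: (11<<18) | (11<<12) | (21<<6) | 48
      = 0x2C0000 | 0x00B000 | 0x000540 | 0x000030
      = 0x2CB570
Bytes: (v>>16)&0xFF=2C, (v>>8)&0xFF=B5, v&0xFF=70

Answer: 0x2CB570 2C B5 70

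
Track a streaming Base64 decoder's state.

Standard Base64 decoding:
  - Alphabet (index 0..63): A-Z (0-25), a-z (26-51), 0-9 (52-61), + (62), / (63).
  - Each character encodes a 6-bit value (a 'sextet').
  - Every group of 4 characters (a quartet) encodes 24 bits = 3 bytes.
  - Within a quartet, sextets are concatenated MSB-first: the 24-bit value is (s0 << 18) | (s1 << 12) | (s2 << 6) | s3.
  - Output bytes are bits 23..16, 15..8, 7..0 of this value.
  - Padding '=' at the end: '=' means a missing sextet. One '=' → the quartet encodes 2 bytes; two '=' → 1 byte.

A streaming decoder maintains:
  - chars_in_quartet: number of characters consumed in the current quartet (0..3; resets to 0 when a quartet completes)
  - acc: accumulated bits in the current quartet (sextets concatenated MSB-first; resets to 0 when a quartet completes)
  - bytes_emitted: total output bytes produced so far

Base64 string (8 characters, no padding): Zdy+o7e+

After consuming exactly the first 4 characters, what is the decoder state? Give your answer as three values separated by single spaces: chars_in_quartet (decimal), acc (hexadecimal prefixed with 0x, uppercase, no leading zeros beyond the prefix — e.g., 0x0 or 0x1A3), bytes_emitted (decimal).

After char 0 ('Z'=25): chars_in_quartet=1 acc=0x19 bytes_emitted=0
After char 1 ('d'=29): chars_in_quartet=2 acc=0x65D bytes_emitted=0
After char 2 ('y'=50): chars_in_quartet=3 acc=0x19772 bytes_emitted=0
After char 3 ('+'=62): chars_in_quartet=4 acc=0x65DCBE -> emit 65 DC BE, reset; bytes_emitted=3

Answer: 0 0x0 3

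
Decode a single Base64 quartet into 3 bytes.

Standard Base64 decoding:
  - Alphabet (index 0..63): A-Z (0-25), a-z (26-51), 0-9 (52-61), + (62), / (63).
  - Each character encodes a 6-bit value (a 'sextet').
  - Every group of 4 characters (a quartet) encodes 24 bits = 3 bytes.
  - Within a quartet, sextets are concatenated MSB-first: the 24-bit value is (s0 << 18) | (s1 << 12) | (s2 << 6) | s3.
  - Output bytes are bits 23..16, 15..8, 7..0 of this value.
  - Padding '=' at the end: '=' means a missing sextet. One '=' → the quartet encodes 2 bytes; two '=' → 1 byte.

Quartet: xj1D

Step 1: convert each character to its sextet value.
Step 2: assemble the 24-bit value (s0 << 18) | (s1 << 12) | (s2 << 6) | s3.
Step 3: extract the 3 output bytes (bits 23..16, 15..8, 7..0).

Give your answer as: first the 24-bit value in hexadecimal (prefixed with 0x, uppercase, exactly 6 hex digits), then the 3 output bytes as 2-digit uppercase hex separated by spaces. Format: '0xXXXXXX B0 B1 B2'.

Answer: 0xC63D43 C6 3D 43

Derivation:
Sextets: x=49, j=35, 1=53, D=3
24-bit: (49<<18) | (35<<12) | (53<<6) | 3
      = 0xC40000 | 0x023000 | 0x000D40 | 0x000003
      = 0xC63D43
Bytes: (v>>16)&0xFF=C6, (v>>8)&0xFF=3D, v&0xFF=43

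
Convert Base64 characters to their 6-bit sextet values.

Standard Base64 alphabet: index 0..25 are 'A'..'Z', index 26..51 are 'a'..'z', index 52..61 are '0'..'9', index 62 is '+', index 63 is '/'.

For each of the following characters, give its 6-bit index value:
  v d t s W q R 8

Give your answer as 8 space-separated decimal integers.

'v': a..z range, 26 + ord('v') − ord('a') = 47
'd': a..z range, 26 + ord('d') − ord('a') = 29
't': a..z range, 26 + ord('t') − ord('a') = 45
's': a..z range, 26 + ord('s') − ord('a') = 44
'W': A..Z range, ord('W') − ord('A') = 22
'q': a..z range, 26 + ord('q') − ord('a') = 42
'R': A..Z range, ord('R') − ord('A') = 17
'8': 0..9 range, 52 + ord('8') − ord('0') = 60

Answer: 47 29 45 44 22 42 17 60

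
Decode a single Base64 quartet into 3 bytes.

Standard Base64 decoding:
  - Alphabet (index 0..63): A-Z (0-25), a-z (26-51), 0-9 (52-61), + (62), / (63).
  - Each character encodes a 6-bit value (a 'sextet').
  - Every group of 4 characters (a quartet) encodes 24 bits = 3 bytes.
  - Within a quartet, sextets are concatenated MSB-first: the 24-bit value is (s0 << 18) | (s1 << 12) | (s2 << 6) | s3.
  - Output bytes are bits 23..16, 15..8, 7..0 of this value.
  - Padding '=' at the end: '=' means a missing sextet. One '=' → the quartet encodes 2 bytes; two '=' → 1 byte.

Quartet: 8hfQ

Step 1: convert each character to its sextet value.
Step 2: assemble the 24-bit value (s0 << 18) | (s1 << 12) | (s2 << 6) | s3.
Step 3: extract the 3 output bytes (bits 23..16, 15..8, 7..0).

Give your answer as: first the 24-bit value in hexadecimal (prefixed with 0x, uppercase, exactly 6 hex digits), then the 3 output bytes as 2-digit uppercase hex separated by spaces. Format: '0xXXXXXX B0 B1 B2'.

Sextets: 8=60, h=33, f=31, Q=16
24-bit: (60<<18) | (33<<12) | (31<<6) | 16
      = 0xF00000 | 0x021000 | 0x0007C0 | 0x000010
      = 0xF217D0
Bytes: (v>>16)&0xFF=F2, (v>>8)&0xFF=17, v&0xFF=D0

Answer: 0xF217D0 F2 17 D0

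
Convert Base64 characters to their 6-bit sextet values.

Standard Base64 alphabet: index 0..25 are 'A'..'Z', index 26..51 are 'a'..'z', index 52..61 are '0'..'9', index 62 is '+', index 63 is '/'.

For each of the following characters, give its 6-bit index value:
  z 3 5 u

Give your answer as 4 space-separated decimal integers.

Answer: 51 55 57 46

Derivation:
'z': a..z range, 26 + ord('z') − ord('a') = 51
'3': 0..9 range, 52 + ord('3') − ord('0') = 55
'5': 0..9 range, 52 + ord('5') − ord('0') = 57
'u': a..z range, 26 + ord('u') − ord('a') = 46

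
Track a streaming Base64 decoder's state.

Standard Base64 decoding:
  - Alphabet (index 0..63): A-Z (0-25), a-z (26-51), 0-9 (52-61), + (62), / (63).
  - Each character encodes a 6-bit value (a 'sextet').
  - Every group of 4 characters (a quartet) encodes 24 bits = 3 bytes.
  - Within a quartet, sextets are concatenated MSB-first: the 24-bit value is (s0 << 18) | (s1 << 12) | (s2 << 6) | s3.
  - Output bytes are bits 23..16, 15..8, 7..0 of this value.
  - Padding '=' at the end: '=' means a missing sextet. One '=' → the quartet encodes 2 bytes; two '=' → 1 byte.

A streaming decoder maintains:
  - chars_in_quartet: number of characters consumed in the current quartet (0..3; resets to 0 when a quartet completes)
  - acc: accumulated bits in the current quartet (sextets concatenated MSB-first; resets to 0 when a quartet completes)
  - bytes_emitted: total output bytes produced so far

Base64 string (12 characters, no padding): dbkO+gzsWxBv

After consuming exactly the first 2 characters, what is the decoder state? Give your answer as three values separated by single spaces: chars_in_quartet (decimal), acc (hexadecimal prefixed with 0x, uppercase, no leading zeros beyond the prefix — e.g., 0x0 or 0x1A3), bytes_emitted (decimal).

After char 0 ('d'=29): chars_in_quartet=1 acc=0x1D bytes_emitted=0
After char 1 ('b'=27): chars_in_quartet=2 acc=0x75B bytes_emitted=0

Answer: 2 0x75B 0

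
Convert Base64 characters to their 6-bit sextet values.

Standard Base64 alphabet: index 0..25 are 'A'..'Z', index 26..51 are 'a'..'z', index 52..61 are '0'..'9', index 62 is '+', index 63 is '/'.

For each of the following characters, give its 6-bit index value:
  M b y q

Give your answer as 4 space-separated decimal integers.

'M': A..Z range, ord('M') − ord('A') = 12
'b': a..z range, 26 + ord('b') − ord('a') = 27
'y': a..z range, 26 + ord('y') − ord('a') = 50
'q': a..z range, 26 + ord('q') − ord('a') = 42

Answer: 12 27 50 42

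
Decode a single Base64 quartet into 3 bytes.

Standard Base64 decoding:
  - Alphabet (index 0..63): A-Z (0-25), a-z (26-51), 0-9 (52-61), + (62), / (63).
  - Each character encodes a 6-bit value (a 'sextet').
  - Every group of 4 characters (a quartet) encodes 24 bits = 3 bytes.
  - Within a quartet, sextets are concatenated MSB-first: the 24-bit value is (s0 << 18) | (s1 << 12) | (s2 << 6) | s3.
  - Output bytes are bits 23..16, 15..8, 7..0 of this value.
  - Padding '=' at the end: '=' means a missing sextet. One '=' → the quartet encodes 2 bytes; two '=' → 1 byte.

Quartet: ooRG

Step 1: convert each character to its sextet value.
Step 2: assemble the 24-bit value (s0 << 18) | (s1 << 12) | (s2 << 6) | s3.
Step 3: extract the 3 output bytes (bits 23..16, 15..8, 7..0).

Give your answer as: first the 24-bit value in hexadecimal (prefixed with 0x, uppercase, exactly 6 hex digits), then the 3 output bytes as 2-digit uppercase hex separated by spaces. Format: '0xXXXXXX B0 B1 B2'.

Sextets: o=40, o=40, R=17, G=6
24-bit: (40<<18) | (40<<12) | (17<<6) | 6
      = 0xA00000 | 0x028000 | 0x000440 | 0x000006
      = 0xA28446
Bytes: (v>>16)&0xFF=A2, (v>>8)&0xFF=84, v&0xFF=46

Answer: 0xA28446 A2 84 46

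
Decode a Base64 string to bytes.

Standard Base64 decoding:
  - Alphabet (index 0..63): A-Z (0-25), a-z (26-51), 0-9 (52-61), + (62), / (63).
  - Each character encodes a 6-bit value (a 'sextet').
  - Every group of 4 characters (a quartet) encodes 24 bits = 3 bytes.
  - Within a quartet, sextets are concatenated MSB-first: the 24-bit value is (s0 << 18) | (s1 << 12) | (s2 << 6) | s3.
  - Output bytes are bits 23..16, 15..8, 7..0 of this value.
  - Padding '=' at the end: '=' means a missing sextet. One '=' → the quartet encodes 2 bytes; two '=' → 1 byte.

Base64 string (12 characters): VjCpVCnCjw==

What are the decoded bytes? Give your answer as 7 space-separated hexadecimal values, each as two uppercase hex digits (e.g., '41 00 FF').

After char 0 ('V'=21): chars_in_quartet=1 acc=0x15 bytes_emitted=0
After char 1 ('j'=35): chars_in_quartet=2 acc=0x563 bytes_emitted=0
After char 2 ('C'=2): chars_in_quartet=3 acc=0x158C2 bytes_emitted=0
After char 3 ('p'=41): chars_in_quartet=4 acc=0x5630A9 -> emit 56 30 A9, reset; bytes_emitted=3
After char 4 ('V'=21): chars_in_quartet=1 acc=0x15 bytes_emitted=3
After char 5 ('C'=2): chars_in_quartet=2 acc=0x542 bytes_emitted=3
After char 6 ('n'=39): chars_in_quartet=3 acc=0x150A7 bytes_emitted=3
After char 7 ('C'=2): chars_in_quartet=4 acc=0x5429C2 -> emit 54 29 C2, reset; bytes_emitted=6
After char 8 ('j'=35): chars_in_quartet=1 acc=0x23 bytes_emitted=6
After char 9 ('w'=48): chars_in_quartet=2 acc=0x8F0 bytes_emitted=6
Padding '==': partial quartet acc=0x8F0 -> emit 8F; bytes_emitted=7

Answer: 56 30 A9 54 29 C2 8F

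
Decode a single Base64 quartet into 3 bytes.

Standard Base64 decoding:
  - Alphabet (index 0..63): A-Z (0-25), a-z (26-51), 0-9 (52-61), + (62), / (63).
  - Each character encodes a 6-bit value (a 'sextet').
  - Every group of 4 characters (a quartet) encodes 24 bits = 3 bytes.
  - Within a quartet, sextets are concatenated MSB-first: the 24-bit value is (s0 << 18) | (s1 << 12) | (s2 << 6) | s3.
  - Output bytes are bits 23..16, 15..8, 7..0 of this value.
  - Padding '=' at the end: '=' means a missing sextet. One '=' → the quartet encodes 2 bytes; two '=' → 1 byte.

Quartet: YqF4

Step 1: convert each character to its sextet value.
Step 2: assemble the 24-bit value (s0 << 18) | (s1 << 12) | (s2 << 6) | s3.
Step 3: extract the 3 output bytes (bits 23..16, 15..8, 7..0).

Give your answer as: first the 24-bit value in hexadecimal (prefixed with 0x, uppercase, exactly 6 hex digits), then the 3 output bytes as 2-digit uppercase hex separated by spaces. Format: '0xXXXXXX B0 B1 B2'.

Answer: 0x62A178 62 A1 78

Derivation:
Sextets: Y=24, q=42, F=5, 4=56
24-bit: (24<<18) | (42<<12) | (5<<6) | 56
      = 0x600000 | 0x02A000 | 0x000140 | 0x000038
      = 0x62A178
Bytes: (v>>16)&0xFF=62, (v>>8)&0xFF=A1, v&0xFF=78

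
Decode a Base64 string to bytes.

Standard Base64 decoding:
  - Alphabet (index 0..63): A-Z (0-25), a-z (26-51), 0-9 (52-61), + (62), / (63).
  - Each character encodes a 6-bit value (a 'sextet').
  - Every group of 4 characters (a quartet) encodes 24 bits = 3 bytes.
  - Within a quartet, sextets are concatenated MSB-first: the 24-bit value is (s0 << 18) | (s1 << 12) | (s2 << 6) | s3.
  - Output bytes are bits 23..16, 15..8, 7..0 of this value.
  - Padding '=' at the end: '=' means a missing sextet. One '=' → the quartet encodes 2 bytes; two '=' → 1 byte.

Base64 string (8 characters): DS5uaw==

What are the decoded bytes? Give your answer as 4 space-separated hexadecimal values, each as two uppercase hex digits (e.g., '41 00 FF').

Answer: 0D 2E 6E 6B

Derivation:
After char 0 ('D'=3): chars_in_quartet=1 acc=0x3 bytes_emitted=0
After char 1 ('S'=18): chars_in_quartet=2 acc=0xD2 bytes_emitted=0
After char 2 ('5'=57): chars_in_quartet=3 acc=0x34B9 bytes_emitted=0
After char 3 ('u'=46): chars_in_quartet=4 acc=0xD2E6E -> emit 0D 2E 6E, reset; bytes_emitted=3
After char 4 ('a'=26): chars_in_quartet=1 acc=0x1A bytes_emitted=3
After char 5 ('w'=48): chars_in_quartet=2 acc=0x6B0 bytes_emitted=3
Padding '==': partial quartet acc=0x6B0 -> emit 6B; bytes_emitted=4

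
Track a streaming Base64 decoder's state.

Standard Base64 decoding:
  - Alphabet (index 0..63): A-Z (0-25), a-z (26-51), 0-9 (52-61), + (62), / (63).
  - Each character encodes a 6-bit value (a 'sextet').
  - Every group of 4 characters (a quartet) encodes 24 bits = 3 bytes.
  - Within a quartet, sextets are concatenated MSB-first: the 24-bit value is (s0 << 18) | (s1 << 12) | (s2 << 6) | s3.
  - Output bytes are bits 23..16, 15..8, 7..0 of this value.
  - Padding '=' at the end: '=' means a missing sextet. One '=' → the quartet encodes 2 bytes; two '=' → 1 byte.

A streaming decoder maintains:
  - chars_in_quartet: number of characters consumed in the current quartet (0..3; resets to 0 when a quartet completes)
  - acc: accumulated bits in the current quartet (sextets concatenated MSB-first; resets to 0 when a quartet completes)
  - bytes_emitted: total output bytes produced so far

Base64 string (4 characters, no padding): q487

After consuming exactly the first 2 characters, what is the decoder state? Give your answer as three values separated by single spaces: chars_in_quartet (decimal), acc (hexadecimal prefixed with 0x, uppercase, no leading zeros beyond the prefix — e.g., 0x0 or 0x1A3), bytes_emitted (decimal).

After char 0 ('q'=42): chars_in_quartet=1 acc=0x2A bytes_emitted=0
After char 1 ('4'=56): chars_in_quartet=2 acc=0xAB8 bytes_emitted=0

Answer: 2 0xAB8 0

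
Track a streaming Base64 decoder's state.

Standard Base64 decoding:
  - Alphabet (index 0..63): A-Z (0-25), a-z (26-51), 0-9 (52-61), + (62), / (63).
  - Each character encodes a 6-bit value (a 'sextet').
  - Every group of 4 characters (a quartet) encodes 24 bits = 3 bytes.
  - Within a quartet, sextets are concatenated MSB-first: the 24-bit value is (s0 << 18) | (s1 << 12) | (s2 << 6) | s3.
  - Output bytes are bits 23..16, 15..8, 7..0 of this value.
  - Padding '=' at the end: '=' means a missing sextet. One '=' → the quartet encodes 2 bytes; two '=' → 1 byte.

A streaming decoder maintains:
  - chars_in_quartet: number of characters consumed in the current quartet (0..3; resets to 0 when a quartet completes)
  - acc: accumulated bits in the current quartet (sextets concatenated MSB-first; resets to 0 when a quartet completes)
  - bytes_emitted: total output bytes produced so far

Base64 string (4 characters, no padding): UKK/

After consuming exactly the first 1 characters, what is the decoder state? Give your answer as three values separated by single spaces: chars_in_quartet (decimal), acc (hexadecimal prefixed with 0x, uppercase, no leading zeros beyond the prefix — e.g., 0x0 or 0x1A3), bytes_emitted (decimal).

After char 0 ('U'=20): chars_in_quartet=1 acc=0x14 bytes_emitted=0

Answer: 1 0x14 0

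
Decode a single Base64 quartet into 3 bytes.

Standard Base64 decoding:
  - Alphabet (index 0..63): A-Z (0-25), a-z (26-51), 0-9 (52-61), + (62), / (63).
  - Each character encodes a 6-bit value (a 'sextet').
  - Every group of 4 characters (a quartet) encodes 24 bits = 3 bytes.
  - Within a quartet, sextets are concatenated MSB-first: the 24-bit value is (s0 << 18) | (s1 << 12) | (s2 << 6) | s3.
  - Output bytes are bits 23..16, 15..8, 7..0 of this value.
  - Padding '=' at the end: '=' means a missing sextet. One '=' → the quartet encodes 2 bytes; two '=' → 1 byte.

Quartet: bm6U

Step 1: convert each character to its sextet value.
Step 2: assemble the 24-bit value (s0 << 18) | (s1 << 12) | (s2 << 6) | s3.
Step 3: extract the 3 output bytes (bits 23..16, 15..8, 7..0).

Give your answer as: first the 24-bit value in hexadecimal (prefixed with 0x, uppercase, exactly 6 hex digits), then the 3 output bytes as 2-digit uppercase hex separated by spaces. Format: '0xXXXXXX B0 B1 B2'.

Sextets: b=27, m=38, 6=58, U=20
24-bit: (27<<18) | (38<<12) | (58<<6) | 20
      = 0x6C0000 | 0x026000 | 0x000E80 | 0x000014
      = 0x6E6E94
Bytes: (v>>16)&0xFF=6E, (v>>8)&0xFF=6E, v&0xFF=94

Answer: 0x6E6E94 6E 6E 94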